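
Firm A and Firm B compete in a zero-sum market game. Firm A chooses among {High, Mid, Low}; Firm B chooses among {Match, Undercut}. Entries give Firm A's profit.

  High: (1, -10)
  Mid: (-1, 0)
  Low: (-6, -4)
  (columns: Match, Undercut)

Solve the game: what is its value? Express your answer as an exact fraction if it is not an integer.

Row minima: High → -10, Mid → -1, Low → -6; maximin = -1.
Column maxima: Match → 1, Undercut → 0; minimax = 0.
-1 ≠ 0, so there is no saddle point; optimal play is mixed.
Low is strictly dominated by Mid, so Firm A never plays it.
On the remaining 2×2 (High, Mid vs Match, Undercut):
Let Firm A play High with probability p. Expected payoff against Match: 1p + (-1)(1−p) = 2p − 1; against Undercut: (-10)p + 0(1−p) = −10p.
Setting these equal: 2p − 1 = −10p ⇒ 12p = 1 ⇒ p = 1/12, and the value is (2)·(1/12) − 1 = -5/6.
For Firm B: with q = P(Match), equating High's and Mid's payoffs gives 11q − 10 = −q ⇒ q = 5/6.

-5/6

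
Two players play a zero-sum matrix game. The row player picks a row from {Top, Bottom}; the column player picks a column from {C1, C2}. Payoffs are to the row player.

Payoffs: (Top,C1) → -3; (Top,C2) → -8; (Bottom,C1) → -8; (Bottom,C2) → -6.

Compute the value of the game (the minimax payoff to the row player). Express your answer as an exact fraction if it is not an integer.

-46/7

Row minima: Top → -8, Bottom → -8; maximin = -8.
Column maxima: C1 → -3, C2 → -6; minimax = -6.
-8 ≠ -6, so there is no saddle point; optimal play is mixed.
Let the row player play Top with probability p. Expected payoff against C1: (-3)p + (-8)(1−p) = 5p − 8; against C2: (-8)p + (-6)(1−p) = −2p − 6.
Setting these equal: 5p − 8 = −2p − 6 ⇒ 7p = 2 ⇒ p = 2/7, and the value is (5)·(2/7) − 8 = -46/7.
For the column player: with q = P(C1), equating Top's and Bottom's payoffs gives 5q − 8 = −2q − 6 ⇒ q = 2/7.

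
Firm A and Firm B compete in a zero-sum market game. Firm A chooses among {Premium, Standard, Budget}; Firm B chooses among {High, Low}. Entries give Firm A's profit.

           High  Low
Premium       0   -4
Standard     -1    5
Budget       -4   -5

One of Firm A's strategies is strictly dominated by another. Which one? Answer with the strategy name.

Budget

Premium gives a strictly higher payoff than Budget against every column: 0 > -4, -4 > -5.
So Budget is strictly dominated and Firm A never plays it.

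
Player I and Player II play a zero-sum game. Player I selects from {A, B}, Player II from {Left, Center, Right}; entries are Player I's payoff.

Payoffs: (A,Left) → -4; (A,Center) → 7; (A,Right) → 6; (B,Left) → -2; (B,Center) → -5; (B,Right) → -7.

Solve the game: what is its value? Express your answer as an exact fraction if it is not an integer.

-8/3

Row minima: A → -4, B → -7; maximin = -4.
Column maxima: Left → -2, Center → 7, Right → 6; minimax = -2.
-4 ≠ -2, so there is no saddle point; optimal play is mixed.
Center is strictly dominated by Right (it gives Player I strictly more in every row), so Player II never plays it.
On the remaining 2×2 (A, B vs Left, Right):
Let Player I play A with probability p. Expected payoff against Left: (-4)p + (-2)(1−p) = −2p − 2; against Right: 6p + (-7)(1−p) = 13p − 7.
Setting these equal: −2p − 2 = 13p − 7 ⇒ −15p = -5 ⇒ p = 1/3, and the value is (-2)·(1/3) − 2 = -8/3.
For Player II: with q = P(Left), equating A's and B's payoffs gives −10q + 6 = 5q − 7 ⇒ q = 13/15.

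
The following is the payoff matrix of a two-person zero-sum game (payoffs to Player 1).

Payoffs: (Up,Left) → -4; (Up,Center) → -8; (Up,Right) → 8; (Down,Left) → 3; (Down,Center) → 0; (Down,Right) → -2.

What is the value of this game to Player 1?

-8/9

Row minima: Up → -8, Down → -2; maximin = -2.
Column maxima: Left → 3, Center → 0, Right → 8; minimax = 0.
-2 ≠ 0, so there is no saddle point; optimal play is mixed.
Left is strictly dominated by Center (it gives Player 1 strictly more in every row), so Player 2 never plays it.
On the remaining 2×2 (Up, Down vs Center, Right):
Let Player 1 play Up with probability p. Expected payoff against Center: (-8)p + 0(1−p) = −8p; against Right: 8p + (-2)(1−p) = 10p − 2.
Setting these equal: −8p = 10p − 2 ⇒ −18p = -2 ⇒ p = 1/9, and the value is (-8)·(1/9) = -8/9.
For Player 2: with q = P(Center), equating Up's and Down's payoffs gives −16q + 8 = 2q − 2 ⇒ q = 5/9.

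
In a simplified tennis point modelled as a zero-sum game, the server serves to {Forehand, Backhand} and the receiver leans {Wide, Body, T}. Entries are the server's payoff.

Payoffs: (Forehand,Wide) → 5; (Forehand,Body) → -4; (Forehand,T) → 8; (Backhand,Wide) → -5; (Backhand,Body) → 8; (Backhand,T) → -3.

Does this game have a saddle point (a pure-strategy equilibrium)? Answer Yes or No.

Row minima: Forehand → -4, Backhand → -5; maximin = -4.
Column maxima: Wide → 5, Body → 8, T → 8; minimax = 5.
-4 ≠ 5, so no pure-strategy equilibrium exists.

No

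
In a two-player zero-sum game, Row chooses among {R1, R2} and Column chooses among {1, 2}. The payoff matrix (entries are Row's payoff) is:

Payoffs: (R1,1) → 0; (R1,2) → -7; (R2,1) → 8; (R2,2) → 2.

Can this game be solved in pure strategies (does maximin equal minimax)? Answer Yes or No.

Yes

Row minima: R1 → -7, R2 → 2; maximin = 2.
Column maxima: 1 → 8, 2 → 2; minimax = 2.
maximin = minimax = 2, so a saddle point exists.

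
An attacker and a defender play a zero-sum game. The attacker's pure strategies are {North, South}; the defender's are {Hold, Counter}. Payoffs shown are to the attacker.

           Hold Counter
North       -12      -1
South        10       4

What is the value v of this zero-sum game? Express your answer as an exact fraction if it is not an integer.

4

Row minima: North → -12, South → 4; maximin = 4.
Column maxima: Hold → 10, Counter → 4; minimax = 4.
Since maximin = minimax = 4, there is a saddle point and the value is 4.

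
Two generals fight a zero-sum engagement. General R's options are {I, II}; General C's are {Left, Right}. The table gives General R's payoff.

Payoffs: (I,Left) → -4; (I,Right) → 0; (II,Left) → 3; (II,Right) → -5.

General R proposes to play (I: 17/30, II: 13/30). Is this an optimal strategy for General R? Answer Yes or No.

No

Against Left this mix gives (17/30)·(-4) + (13/30)·3 = -29/30.
Against Right this mix gives (17/30)·0 + (13/30)·(-5) = -13/6.
General C will play Right, holding General R to -13/6. Shifting weight toward the row that does better against Right would raise this floor (the equalizing mix achieves -5/3 against both Right and Left), so the proposed strategy is not optimal.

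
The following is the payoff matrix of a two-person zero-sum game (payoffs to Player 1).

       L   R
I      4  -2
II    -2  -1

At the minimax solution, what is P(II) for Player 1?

6/7

Row minima: I → -2, II → -2; maximin = -2.
Column maxima: L → 4, R → -1; minimax = -1.
-2 ≠ -1, so there is no saddle point; optimal play is mixed.
Let Player 1 play I with probability p. Expected payoff against L: 4p + (-2)(1−p) = 6p − 2; against R: (-2)p + (-1)(1−p) = −p − 1.
Setting these equal: 6p − 2 = −p − 1 ⇒ 7p = 1 ⇒ p = 1/7, and the value is (6)·(1/7) − 2 = -8/7.
For Player 2: with q = P(L), equating I's and II's payoffs gives 6q − 2 = −q − 1 ⇒ q = 1/7.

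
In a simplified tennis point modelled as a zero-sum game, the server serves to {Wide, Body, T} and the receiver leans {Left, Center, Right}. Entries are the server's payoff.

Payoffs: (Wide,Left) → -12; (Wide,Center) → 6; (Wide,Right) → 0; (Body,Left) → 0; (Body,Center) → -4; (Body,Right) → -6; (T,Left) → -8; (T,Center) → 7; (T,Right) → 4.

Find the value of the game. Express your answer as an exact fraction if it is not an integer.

-8/3

Row minima: Wide → -12, Body → -6, T → -8; maximin = -6.
Column maxima: Left → 0, Center → 7, Right → 4; minimax = 0.
-6 ≠ 0, so there is no saddle point; optimal play is mixed.
Wide is strictly dominated by T, so the server never plays it.
Center is strictly dominated by Right (it gives the server strictly more in every row), so the receiver never plays it.
On the remaining 2×2 (Body, T vs Left, Right):
Let the server play Body with probability p. Expected payoff against Left: 0p + (-8)(1−p) = 8p − 8; against Right: (-6)p + 4(1−p) = −10p + 4.
Setting these equal: 8p − 8 = −10p + 4 ⇒ 18p = 12 ⇒ p = 2/3, and the value is (8)·(2/3) − 8 = -8/3.
For the receiver: with q = P(Left), equating Body's and T's payoffs gives 6q − 6 = −12q + 4 ⇒ q = 5/9.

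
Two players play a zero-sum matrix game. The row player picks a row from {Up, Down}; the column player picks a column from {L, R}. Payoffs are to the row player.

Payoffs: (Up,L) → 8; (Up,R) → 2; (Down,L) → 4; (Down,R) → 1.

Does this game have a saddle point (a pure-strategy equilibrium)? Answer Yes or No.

Row minima: Up → 2, Down → 1; maximin = 2.
Column maxima: L → 8, R → 2; minimax = 2.
maximin = minimax = 2, so a saddle point exists.

Yes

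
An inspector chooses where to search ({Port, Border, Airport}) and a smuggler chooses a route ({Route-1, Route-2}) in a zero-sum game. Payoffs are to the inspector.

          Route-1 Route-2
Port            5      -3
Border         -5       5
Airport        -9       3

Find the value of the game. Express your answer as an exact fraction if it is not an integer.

5/9

Row minima: Port → -3, Border → -5, Airport → -9; maximin = -3.
Column maxima: Route-1 → 5, Route-2 → 5; minimax = 5.
-3 ≠ 5, so there is no saddle point; optimal play is mixed.
Airport is strictly dominated by Border, so the inspector never plays it.
On the remaining 2×2 (Port, Border vs Route-1, Route-2):
Let the inspector play Port with probability p. Expected payoff against Route-1: 5p + (-5)(1−p) = 10p − 5; against Route-2: (-3)p + 5(1−p) = −8p + 5.
Setting these equal: 10p − 5 = −8p + 5 ⇒ 18p = 10 ⇒ p = 5/9, and the value is (10)·(5/9) − 5 = 5/9.
For the smuggler: with q = P(Route-1), equating Port's and Border's payoffs gives 8q − 3 = −10q + 5 ⇒ q = 4/9.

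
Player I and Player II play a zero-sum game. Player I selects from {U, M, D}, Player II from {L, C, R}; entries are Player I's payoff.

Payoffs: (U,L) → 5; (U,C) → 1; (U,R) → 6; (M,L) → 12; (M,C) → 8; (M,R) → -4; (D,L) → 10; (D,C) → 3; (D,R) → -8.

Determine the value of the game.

52/17

Row minima: U → 1, M → -4, D → -8; maximin = 1.
Column maxima: L → 12, C → 8, R → 6; minimax = 6.
1 ≠ 6, so there is no saddle point; optimal play is mixed.
D is strictly dominated by M, so Player I never plays it.
L is strictly dominated by C (it gives Player I strictly more in every row), so Player II never plays it.
On the remaining 2×2 (U, M vs C, R):
Let Player I play U with probability p. Expected payoff against C: 1p + 8(1−p) = −7p + 8; against R: 6p + (-4)(1−p) = 10p − 4.
Setting these equal: −7p + 8 = 10p − 4 ⇒ −17p = -12 ⇒ p = 12/17, and the value is (-7)·(12/17) + 8 = 52/17.
For Player II: with q = P(C), equating U's and M's payoffs gives −5q + 6 = 12q − 4 ⇒ q = 10/17.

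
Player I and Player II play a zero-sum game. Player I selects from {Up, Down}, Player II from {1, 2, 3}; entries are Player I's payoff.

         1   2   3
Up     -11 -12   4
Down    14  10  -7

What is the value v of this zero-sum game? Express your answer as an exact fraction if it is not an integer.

-4/3

Row minima: Up → -12, Down → -7; maximin = -7.
Column maxima: 1 → 14, 2 → 10, 3 → 4; minimax = 4.
-7 ≠ 4, so there is no saddle point; optimal play is mixed.
1 is strictly dominated by 2 (it gives Player I strictly more in every row), so Player II never plays it.
On the remaining 2×2 (Up, Down vs 2, 3):
Let Player I play Up with probability p. Expected payoff against 2: (-12)p + 10(1−p) = −22p + 10; against 3: 4p + (-7)(1−p) = 11p − 7.
Setting these equal: −22p + 10 = 11p − 7 ⇒ −33p = -17 ⇒ p = 17/33, and the value is (-22)·(17/33) + 10 = -4/3.
For Player II: with q = P(2), equating Up's and Down's payoffs gives −16q + 4 = 17q − 7 ⇒ q = 1/3.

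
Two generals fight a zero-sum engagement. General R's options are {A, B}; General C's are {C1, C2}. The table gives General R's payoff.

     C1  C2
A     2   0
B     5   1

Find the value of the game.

1

Row minima: A → 0, B → 1; maximin = 1.
Column maxima: C1 → 5, C2 → 1; minimax = 1.
Since maximin = minimax = 1, there is a saddle point and the value is 1.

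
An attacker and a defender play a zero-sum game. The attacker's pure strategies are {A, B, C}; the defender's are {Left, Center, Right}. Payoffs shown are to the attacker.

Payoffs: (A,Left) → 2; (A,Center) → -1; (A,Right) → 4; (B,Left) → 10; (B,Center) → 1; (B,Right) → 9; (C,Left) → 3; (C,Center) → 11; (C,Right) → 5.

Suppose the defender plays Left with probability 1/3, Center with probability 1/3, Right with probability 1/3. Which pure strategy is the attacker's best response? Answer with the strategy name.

B

Expected payoff of A: (1/3)·2 + (1/3)·(-1) + (1/3)·4 = 5/3.
Expected payoff of B: (1/3)·10 + (1/3)·1 + (1/3)·9 = 20/3.
Expected payoff of C: (1/3)·3 + (1/3)·11 + (1/3)·5 = 19/3.
The largest is 20/3, so the attacker's best response is B.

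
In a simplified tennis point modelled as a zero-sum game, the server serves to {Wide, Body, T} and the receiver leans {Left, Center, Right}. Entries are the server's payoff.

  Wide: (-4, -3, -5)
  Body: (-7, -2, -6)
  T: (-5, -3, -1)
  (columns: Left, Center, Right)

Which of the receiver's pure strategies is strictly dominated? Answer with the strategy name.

Left holds the server's payoff strictly below Center in every row: -4 < -3, -7 < -2, -5 < -3.
So Center is strictly dominated for the receiver.

Center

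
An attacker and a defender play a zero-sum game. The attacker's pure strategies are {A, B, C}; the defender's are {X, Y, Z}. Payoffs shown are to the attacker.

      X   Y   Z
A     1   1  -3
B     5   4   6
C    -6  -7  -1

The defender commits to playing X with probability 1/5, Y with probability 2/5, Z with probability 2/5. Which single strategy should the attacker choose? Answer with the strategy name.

Expected payoff of A: (1/5)·1 + (2/5)·1 + (2/5)·(-3) = -3/5.
Expected payoff of B: (1/5)·5 + (2/5)·4 + (2/5)·6 = 5.
Expected payoff of C: (1/5)·(-6) + (2/5)·(-7) + (2/5)·(-1) = -22/5.
The largest is 5, so the attacker's best response is B.

B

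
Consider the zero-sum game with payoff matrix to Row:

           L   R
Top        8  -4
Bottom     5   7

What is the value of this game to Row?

Row minima: Top → -4, Bottom → 5; maximin = 5.
Column maxima: L → 8, R → 7; minimax = 7.
5 ≠ 7, so there is no saddle point; optimal play is mixed.
Let Row play Top with probability p. Expected payoff against L: 8p + 5(1−p) = 3p + 5; against R: (-4)p + 7(1−p) = −11p + 7.
Setting these equal: 3p + 5 = −11p + 7 ⇒ 14p = 2 ⇒ p = 1/7, and the value is (3)·(1/7) + 5 = 38/7.
For Column: with q = P(L), equating Top's and Bottom's payoffs gives 12q − 4 = −2q + 7 ⇒ q = 11/14.

38/7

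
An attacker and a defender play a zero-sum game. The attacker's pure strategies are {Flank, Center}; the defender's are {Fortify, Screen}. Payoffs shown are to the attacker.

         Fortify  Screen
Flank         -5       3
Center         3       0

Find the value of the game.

9/11

Row minima: Flank → -5, Center → 0; maximin = 0.
Column maxima: Fortify → 3, Screen → 3; minimax = 3.
0 ≠ 3, so there is no saddle point; optimal play is mixed.
Let the attacker play Flank with probability p. Expected payoff against Fortify: (-5)p + 3(1−p) = −8p + 3; against Screen: 3p + 0(1−p) = 3p.
Setting these equal: −8p + 3 = 3p ⇒ −11p = -3 ⇒ p = 3/11, and the value is (-8)·(3/11) + 3 = 9/11.
For the defender: with q = P(Fortify), equating Flank's and Center's payoffs gives −8q + 3 = 3q ⇒ q = 3/11.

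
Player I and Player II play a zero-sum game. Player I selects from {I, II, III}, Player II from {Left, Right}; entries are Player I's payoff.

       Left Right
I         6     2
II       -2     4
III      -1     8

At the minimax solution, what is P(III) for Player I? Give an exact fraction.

Row minima: I → 2, II → -2, III → -1; maximin = 2.
Column maxima: Left → 6, Right → 8; minimax = 6.
2 ≠ 6, so there is no saddle point; optimal play is mixed.
II is strictly dominated by III, so Player I never plays it.
On the remaining 2×2 (I, III vs Left, Right):
Let Player I play I with probability p. Expected payoff against Left: 6p + (-1)(1−p) = 7p − 1; against Right: 2p + 8(1−p) = −6p + 8.
Setting these equal: 7p − 1 = −6p + 8 ⇒ 13p = 9 ⇒ p = 9/13, and the value is (7)·(9/13) − 1 = 50/13.
For Player II: with q = P(Left), equating I's and III's payoffs gives 4q + 2 = −9q + 8 ⇒ q = 6/13.

4/13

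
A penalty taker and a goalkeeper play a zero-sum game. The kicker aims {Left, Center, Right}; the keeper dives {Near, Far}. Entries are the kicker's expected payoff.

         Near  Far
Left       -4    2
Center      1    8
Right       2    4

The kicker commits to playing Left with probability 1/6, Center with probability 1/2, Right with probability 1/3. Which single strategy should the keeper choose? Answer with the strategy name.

Near

If the keeper plays Near, the kicker's expected payoff is (1/6)·(-4) + (1/2)·1 + (1/3)·2 = 1/2.
If the keeper plays Far, the kicker's expected payoff is (1/6)·2 + (1/2)·8 + (1/3)·4 = 17/3.
The keeper minimizes the kicker's payoff; the smallest is 1/2, so the best response is Near.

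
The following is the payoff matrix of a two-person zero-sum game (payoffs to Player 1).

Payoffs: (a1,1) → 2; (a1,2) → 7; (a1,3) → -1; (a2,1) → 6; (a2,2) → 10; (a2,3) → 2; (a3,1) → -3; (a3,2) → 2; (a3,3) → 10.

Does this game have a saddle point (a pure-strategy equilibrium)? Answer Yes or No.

Row minima: a1 → -1, a2 → 2, a3 → -3; maximin = 2.
Column maxima: 1 → 6, 2 → 10, 3 → 10; minimax = 6.
2 ≠ 6, so no pure-strategy equilibrium exists.

No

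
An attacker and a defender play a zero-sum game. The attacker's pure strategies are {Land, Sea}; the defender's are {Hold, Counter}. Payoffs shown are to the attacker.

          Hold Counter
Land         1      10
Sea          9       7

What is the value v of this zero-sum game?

83/11

Row minima: Land → 1, Sea → 7; maximin = 7.
Column maxima: Hold → 9, Counter → 10; minimax = 9.
7 ≠ 9, so there is no saddle point; optimal play is mixed.
Let the attacker play Land with probability p. Expected payoff against Hold: 1p + 9(1−p) = −8p + 9; against Counter: 10p + 7(1−p) = 3p + 7.
Setting these equal: −8p + 9 = 3p + 7 ⇒ −11p = -2 ⇒ p = 2/11, and the value is (-8)·(2/11) + 9 = 83/11.
For the defender: with q = P(Hold), equating Land's and Sea's payoffs gives −9q + 10 = 2q + 7 ⇒ q = 3/11.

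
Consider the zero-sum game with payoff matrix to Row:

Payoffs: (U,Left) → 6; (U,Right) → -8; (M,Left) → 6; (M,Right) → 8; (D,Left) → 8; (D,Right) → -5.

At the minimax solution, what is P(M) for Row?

13/15

Row minima: U → -8, M → 6, D → -5; maximin = 6.
Column maxima: Left → 8, Right → 8; minimax = 8.
6 ≠ 8, so there is no saddle point; optimal play is mixed.
U is strictly dominated by D, so Row never plays it.
On the remaining 2×2 (M, D vs Left, Right):
Let Row play M with probability p. Expected payoff against Left: 6p + 8(1−p) = −2p + 8; against Right: 8p + (-5)(1−p) = 13p − 5.
Setting these equal: −2p + 8 = 13p − 5 ⇒ −15p = -13 ⇒ p = 13/15, and the value is (-2)·(13/15) + 8 = 94/15.
For Column: with q = P(Left), equating M's and D's payoffs gives −2q + 8 = 13q − 5 ⇒ q = 13/15.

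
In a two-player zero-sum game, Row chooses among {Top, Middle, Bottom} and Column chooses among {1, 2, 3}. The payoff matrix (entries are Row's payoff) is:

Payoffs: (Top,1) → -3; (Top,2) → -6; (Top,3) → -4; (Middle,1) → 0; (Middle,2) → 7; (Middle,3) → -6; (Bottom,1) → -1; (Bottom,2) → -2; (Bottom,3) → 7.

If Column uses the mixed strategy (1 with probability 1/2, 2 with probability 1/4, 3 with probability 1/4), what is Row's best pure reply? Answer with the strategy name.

Bottom

Expected payoff of Top: (1/2)·(-3) + (1/4)·(-6) + (1/4)·(-4) = -4.
Expected payoff of Middle: (1/2)·0 + (1/4)·7 + (1/4)·(-6) = 1/4.
Expected payoff of Bottom: (1/2)·(-1) + (1/4)·(-2) + (1/4)·7 = 3/4.
The largest is 3/4, so Row's best response is Bottom.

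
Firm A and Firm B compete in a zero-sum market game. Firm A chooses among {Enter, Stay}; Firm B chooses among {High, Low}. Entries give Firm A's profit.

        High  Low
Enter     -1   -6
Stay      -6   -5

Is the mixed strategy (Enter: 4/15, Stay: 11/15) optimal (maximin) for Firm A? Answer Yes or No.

Against High this mix gives (4/15)·(-1) + (11/15)·(-6) = -14/3.
Against Low this mix gives (4/15)·(-6) + (11/15)·(-5) = -79/15.
Firm B will play Low, holding Firm A to -79/15. Shifting weight toward the row that does better against Low would raise this floor (the equalizing mix achieves -31/6 against both Low and High), so the proposed strategy is not optimal.

No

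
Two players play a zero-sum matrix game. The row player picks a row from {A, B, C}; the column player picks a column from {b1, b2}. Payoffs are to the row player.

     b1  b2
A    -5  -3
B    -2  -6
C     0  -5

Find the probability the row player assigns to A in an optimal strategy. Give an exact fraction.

Row minima: A → -5, B → -6, C → -5; maximin = -5.
Column maxima: b1 → 0, b2 → -3; minimax = -3.
-5 ≠ -3, so there is no saddle point; optimal play is mixed.
B is strictly dominated by C, so the row player never plays it.
On the remaining 2×2 (A, C vs b1, b2):
Let the row player play A with probability p. Expected payoff against b1: (-5)p + 0(1−p) = −5p; against b2: (-3)p + (-5)(1−p) = 2p − 5.
Setting these equal: −5p = 2p − 5 ⇒ −7p = -5 ⇒ p = 5/7, and the value is (-5)·(5/7) = -25/7.
For the column player: with q = P(b1), equating A's and C's payoffs gives −2q − 3 = 5q − 5 ⇒ q = 2/7.

5/7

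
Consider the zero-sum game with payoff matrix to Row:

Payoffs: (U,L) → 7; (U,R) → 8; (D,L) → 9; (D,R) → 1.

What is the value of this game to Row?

Row minima: U → 7, D → 1; maximin = 7.
Column maxima: L → 9, R → 8; minimax = 8.
7 ≠ 8, so there is no saddle point; optimal play is mixed.
Let Row play U with probability p. Expected payoff against L: 7p + 9(1−p) = −2p + 9; against R: 8p + 1(1−p) = 7p + 1.
Setting these equal: −2p + 9 = 7p + 1 ⇒ −9p = -8 ⇒ p = 8/9, and the value is (-2)·(8/9) + 9 = 65/9.
For Column: with q = P(L), equating U's and D's payoffs gives −q + 8 = 8q + 1 ⇒ q = 7/9.

65/9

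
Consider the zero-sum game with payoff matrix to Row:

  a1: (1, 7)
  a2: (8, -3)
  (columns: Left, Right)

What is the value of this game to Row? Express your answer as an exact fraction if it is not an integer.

59/17

Row minima: a1 → 1, a2 → -3; maximin = 1.
Column maxima: Left → 8, Right → 7; minimax = 7.
1 ≠ 7, so there is no saddle point; optimal play is mixed.
Let Row play a1 with probability p. Expected payoff against Left: 1p + 8(1−p) = −7p + 8; against Right: 7p + (-3)(1−p) = 10p − 3.
Setting these equal: −7p + 8 = 10p − 3 ⇒ −17p = -11 ⇒ p = 11/17, and the value is (-7)·(11/17) + 8 = 59/17.
For Column: with q = P(Left), equating a1's and a2's payoffs gives −6q + 7 = 11q − 3 ⇒ q = 10/17.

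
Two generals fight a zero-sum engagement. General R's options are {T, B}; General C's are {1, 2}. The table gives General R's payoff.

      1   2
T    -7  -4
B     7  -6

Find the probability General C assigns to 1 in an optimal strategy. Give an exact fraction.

Row minima: T → -7, B → -6; maximin = -6.
Column maxima: 1 → 7, 2 → -4; minimax = -4.
-6 ≠ -4, so there is no saddle point; optimal play is mixed.
Let General R play T with probability p. Expected payoff against 1: (-7)p + 7(1−p) = −14p + 7; against 2: (-4)p + (-6)(1−p) = 2p − 6.
Setting these equal: −14p + 7 = 2p − 6 ⇒ −16p = -13 ⇒ p = 13/16, and the value is (-14)·(13/16) + 7 = -35/8.
For General C: with q = P(1), equating T's and B's payoffs gives −3q − 4 = 13q − 6 ⇒ q = 1/8.

1/8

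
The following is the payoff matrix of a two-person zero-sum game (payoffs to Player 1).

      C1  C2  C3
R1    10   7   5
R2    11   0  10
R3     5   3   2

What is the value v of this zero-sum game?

35/6

Row minima: R1 → 5, R2 → 0, R3 → 2; maximin = 5.
Column maxima: C1 → 11, C2 → 7, C3 → 10; minimax = 7.
5 ≠ 7, so there is no saddle point; optimal play is mixed.
R3 is strictly dominated by R1, so Player 1 never plays it.
C1 is strictly dominated by C2 (it gives Player 1 strictly more in every row), so Player 2 never plays it.
On the remaining 2×2 (R1, R2 vs C2, C3):
Let Player 1 play R1 with probability p. Expected payoff against C2: 7p + 0(1−p) = 7p; against C3: 5p + 10(1−p) = −5p + 10.
Setting these equal: 7p = −5p + 10 ⇒ 12p = 10 ⇒ p = 5/6, and the value is (7)·(5/6) = 35/6.
For Player 2: with q = P(C2), equating R1's and R2's payoffs gives 2q + 5 = −10q + 10 ⇒ q = 5/12.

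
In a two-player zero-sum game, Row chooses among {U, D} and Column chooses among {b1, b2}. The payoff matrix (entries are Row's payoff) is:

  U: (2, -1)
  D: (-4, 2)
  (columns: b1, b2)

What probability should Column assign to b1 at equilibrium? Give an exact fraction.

1/3

Row minima: U → -1, D → -4; maximin = -1.
Column maxima: b1 → 2, b2 → 2; minimax = 2.
-1 ≠ 2, so there is no saddle point; optimal play is mixed.
Let Row play U with probability p. Expected payoff against b1: 2p + (-4)(1−p) = 6p − 4; against b2: (-1)p + 2(1−p) = −3p + 2.
Setting these equal: 6p − 4 = −3p + 2 ⇒ 9p = 6 ⇒ p = 2/3, and the value is (6)·(2/3) − 4 = 0.
For Column: with q = P(b1), equating U's and D's payoffs gives 3q − 1 = −6q + 2 ⇒ q = 1/3.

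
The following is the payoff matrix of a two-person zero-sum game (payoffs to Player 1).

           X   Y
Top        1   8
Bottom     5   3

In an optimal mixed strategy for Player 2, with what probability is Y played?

Row minima: Top → 1, Bottom → 3; maximin = 3.
Column maxima: X → 5, Y → 8; minimax = 5.
3 ≠ 5, so there is no saddle point; optimal play is mixed.
Let Player 1 play Top with probability p. Expected payoff against X: 1p + 5(1−p) = −4p + 5; against Y: 8p + 3(1−p) = 5p + 3.
Setting these equal: −4p + 5 = 5p + 3 ⇒ −9p = -2 ⇒ p = 2/9, and the value is (-4)·(2/9) + 5 = 37/9.
For Player 2: with q = P(X), equating Top's and Bottom's payoffs gives −7q + 8 = 2q + 3 ⇒ q = 5/9.

4/9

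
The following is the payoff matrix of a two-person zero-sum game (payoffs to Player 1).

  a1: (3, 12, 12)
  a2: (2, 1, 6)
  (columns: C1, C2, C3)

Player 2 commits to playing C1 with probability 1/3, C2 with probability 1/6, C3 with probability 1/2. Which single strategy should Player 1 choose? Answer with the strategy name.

a1

Expected payoff of a1: (1/3)·3 + (1/6)·12 + (1/2)·12 = 9.
Expected payoff of a2: (1/3)·2 + (1/6)·1 + (1/2)·6 = 23/6.
The largest is 9, so Player 1's best response is a1.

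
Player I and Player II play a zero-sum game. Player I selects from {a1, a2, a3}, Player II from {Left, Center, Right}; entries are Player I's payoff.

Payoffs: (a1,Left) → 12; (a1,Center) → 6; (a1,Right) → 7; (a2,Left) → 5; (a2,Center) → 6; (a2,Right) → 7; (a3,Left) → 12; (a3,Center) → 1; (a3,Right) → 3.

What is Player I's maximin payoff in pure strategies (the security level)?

Row minima: a1 → 6, a2 → 5, a3 → 1.
The best of these is 6.

6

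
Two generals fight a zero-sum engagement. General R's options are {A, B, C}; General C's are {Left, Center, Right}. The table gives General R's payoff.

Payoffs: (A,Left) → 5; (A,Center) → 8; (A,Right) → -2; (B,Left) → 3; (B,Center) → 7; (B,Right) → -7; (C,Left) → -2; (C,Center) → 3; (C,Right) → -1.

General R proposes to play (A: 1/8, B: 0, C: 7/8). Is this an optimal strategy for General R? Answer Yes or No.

Against Left this mix gives (1/8)·5 + (7/8)·(-2) = -9/8.
Against Center this mix gives (1/8)·8 + (7/8)·3 = 29/8.
Against Right this mix gives (1/8)·(-2) + (7/8)·(-1) = -9/8.
All of General C's active replies (Left, Right) yield -9/8, and no column does worse for General R. The mix makes General C indifferent and guarantees -9/8, so it is optimal.

Yes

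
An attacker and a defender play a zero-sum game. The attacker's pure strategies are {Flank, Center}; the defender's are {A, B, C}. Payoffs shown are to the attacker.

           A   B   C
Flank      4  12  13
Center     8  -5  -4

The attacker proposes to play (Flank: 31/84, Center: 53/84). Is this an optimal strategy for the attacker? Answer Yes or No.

Against A this mix gives (31/84)·4 + (53/84)·8 = 137/21.
Against B this mix gives (31/84)·12 + (53/84)·(-5) = 107/84.
Against C this mix gives (31/84)·13 + (53/84)·(-4) = 191/84.
The defender will play B, holding the attacker to 107/84. Shifting weight toward the row that does better against B would raise this floor (the equalizing mix achieves 116/21 against both B and A), so the proposed strategy is not optimal.

No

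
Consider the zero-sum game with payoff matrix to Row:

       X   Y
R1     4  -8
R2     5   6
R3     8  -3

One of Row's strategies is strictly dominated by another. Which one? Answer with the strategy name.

R2 gives a strictly higher payoff than R1 against every column: 5 > 4, 6 > -8.
So R1 is strictly dominated and Row never plays it.

R1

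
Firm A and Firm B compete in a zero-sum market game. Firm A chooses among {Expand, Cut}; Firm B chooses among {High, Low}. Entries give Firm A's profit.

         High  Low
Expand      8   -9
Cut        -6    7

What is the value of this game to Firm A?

Row minima: Expand → -9, Cut → -6; maximin = -6.
Column maxima: High → 8, Low → 7; minimax = 7.
-6 ≠ 7, so there is no saddle point; optimal play is mixed.
Let Firm A play Expand with probability p. Expected payoff against High: 8p + (-6)(1−p) = 14p − 6; against Low: (-9)p + 7(1−p) = −16p + 7.
Setting these equal: 14p − 6 = −16p + 7 ⇒ 30p = 13 ⇒ p = 13/30, and the value is (14)·(13/30) − 6 = 1/15.
For Firm B: with q = P(High), equating Expand's and Cut's payoffs gives 17q − 9 = −13q + 7 ⇒ q = 8/15.

1/15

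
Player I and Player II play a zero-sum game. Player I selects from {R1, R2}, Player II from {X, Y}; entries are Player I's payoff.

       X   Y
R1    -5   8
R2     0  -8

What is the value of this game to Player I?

-40/21

Row minima: R1 → -5, R2 → -8; maximin = -5.
Column maxima: X → 0, Y → 8; minimax = 0.
-5 ≠ 0, so there is no saddle point; optimal play is mixed.
Let Player I play R1 with probability p. Expected payoff against X: (-5)p + 0(1−p) = −5p; against Y: 8p + (-8)(1−p) = 16p − 8.
Setting these equal: −5p = 16p − 8 ⇒ −21p = -8 ⇒ p = 8/21, and the value is (-5)·(8/21) = -40/21.
For Player II: with q = P(X), equating R1's and R2's payoffs gives −13q + 8 = 8q − 8 ⇒ q = 16/21.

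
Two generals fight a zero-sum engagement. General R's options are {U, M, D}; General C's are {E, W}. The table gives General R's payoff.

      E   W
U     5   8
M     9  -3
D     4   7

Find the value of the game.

Row minima: U → 5, M → -3, D → 4; maximin = 5.
Column maxima: E → 9, W → 8; minimax = 8.
5 ≠ 8, so there is no saddle point; optimal play is mixed.
D is strictly dominated by U, so General R never plays it.
On the remaining 2×2 (U, M vs E, W):
Let General R play U with probability p. Expected payoff against E: 5p + 9(1−p) = −4p + 9; against W: 8p + (-3)(1−p) = 11p − 3.
Setting these equal: −4p + 9 = 11p − 3 ⇒ −15p = -12 ⇒ p = 4/5, and the value is (-4)·(4/5) + 9 = 29/5.
For General C: with q = P(E), equating U's and M's payoffs gives −3q + 8 = 12q − 3 ⇒ q = 11/15.

29/5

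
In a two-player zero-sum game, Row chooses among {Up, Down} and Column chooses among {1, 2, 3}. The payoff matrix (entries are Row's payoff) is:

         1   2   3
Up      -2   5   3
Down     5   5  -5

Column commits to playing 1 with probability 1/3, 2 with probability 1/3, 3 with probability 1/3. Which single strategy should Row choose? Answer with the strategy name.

Expected payoff of Up: (1/3)·(-2) + (1/3)·5 + (1/3)·3 = 2.
Expected payoff of Down: (1/3)·5 + (1/3)·5 + (1/3)·(-5) = 5/3.
The largest is 2, so Row's best response is Up.

Up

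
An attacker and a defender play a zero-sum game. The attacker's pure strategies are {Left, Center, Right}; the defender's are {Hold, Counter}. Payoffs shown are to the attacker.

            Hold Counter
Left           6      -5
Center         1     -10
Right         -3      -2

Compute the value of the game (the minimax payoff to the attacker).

Row minima: Left → -5, Center → -10, Right → -3; maximin = -3.
Column maxima: Hold → 6, Counter → -2; minimax = -2.
-3 ≠ -2, so there is no saddle point; optimal play is mixed.
Center is strictly dominated by Left, so the attacker never plays it.
On the remaining 2×2 (Left, Right vs Hold, Counter):
Let the attacker play Left with probability p. Expected payoff against Hold: 6p + (-3)(1−p) = 9p − 3; against Counter: (-5)p + (-2)(1−p) = −3p − 2.
Setting these equal: 9p − 3 = −3p − 2 ⇒ 12p = 1 ⇒ p = 1/12, and the value is (9)·(1/12) − 3 = -9/4.
For the defender: with q = P(Hold), equating Left's and Right's payoffs gives 11q − 5 = −q − 2 ⇒ q = 1/4.

-9/4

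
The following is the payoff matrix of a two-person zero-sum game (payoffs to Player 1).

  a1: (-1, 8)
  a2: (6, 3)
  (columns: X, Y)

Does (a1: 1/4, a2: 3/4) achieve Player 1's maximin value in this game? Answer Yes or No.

Yes

Against X this mix gives (1/4)·(-1) + (3/4)·6 = 17/4.
Against Y this mix gives (1/4)·8 + (3/4)·3 = 17/4.
All of Player 2's active replies (X, Y) yield 17/4, and no column does worse for Player 1. The mix makes Player 2 indifferent and guarantees 17/4, so it is optimal.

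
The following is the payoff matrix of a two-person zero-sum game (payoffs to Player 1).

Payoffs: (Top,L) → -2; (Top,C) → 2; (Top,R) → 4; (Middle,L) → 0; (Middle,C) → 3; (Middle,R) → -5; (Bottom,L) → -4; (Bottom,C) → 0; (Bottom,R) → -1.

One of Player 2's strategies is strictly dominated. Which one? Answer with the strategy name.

C

L holds Player 1's payoff strictly below C in every row: -2 < 2, 0 < 3, -4 < 0.
So C is strictly dominated for Player 2.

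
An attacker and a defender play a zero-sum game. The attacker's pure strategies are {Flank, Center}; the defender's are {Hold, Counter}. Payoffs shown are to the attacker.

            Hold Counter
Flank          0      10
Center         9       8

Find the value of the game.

90/11

Row minima: Flank → 0, Center → 8; maximin = 8.
Column maxima: Hold → 9, Counter → 10; minimax = 9.
8 ≠ 9, so there is no saddle point; optimal play is mixed.
Let the attacker play Flank with probability p. Expected payoff against Hold: 0p + 9(1−p) = −9p + 9; against Counter: 10p + 8(1−p) = 2p + 8.
Setting these equal: −9p + 9 = 2p + 8 ⇒ −11p = -1 ⇒ p = 1/11, and the value is (-9)·(1/11) + 9 = 90/11.
For the defender: with q = P(Hold), equating Flank's and Center's payoffs gives −10q + 10 = q + 8 ⇒ q = 2/11.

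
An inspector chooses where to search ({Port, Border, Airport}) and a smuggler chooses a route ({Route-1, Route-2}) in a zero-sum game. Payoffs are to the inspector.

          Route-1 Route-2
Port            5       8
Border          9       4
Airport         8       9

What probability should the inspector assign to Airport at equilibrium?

Row minima: Port → 5, Border → 4, Airport → 8; maximin = 8.
Column maxima: Route-1 → 9, Route-2 → 9; minimax = 9.
8 ≠ 9, so there is no saddle point; optimal play is mixed.
Port is strictly dominated by Airport, so the inspector never plays it.
On the remaining 2×2 (Border, Airport vs Route-1, Route-2):
Let the inspector play Border with probability p. Expected payoff against Route-1: 9p + 8(1−p) = p + 8; against Route-2: 4p + 9(1−p) = −5p + 9.
Setting these equal: p + 8 = −5p + 9 ⇒ 6p = 1 ⇒ p = 1/6, and the value is (1)·(1/6) + 8 = 49/6.
For the smuggler: with q = P(Route-1), equating Border's and Airport's payoffs gives 5q + 4 = −q + 9 ⇒ q = 5/6.

5/6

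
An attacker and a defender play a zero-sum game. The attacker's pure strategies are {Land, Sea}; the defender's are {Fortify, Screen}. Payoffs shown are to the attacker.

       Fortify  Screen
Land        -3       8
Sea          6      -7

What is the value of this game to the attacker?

Row minima: Land → -3, Sea → -7; maximin = -3.
Column maxima: Fortify → 6, Screen → 8; minimax = 6.
-3 ≠ 6, so there is no saddle point; optimal play is mixed.
Let the attacker play Land with probability p. Expected payoff against Fortify: (-3)p + 6(1−p) = −9p + 6; against Screen: 8p + (-7)(1−p) = 15p − 7.
Setting these equal: −9p + 6 = 15p − 7 ⇒ −24p = -13 ⇒ p = 13/24, and the value is (-9)·(13/24) + 6 = 9/8.
For the defender: with q = P(Fortify), equating Land's and Sea's payoffs gives −11q + 8 = 13q − 7 ⇒ q = 5/8.

9/8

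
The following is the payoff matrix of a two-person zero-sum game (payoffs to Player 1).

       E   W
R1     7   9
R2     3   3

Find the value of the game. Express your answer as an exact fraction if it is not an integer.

Row minima: R1 → 7, R2 → 3; maximin = 7.
Column maxima: E → 7, W → 9; minimax = 7.
Since maximin = minimax = 7, there is a saddle point and the value is 7.

7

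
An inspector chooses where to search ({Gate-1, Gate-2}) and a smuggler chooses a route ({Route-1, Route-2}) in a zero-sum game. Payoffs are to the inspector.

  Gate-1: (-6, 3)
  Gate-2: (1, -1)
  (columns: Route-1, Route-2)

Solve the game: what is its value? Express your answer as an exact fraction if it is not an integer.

-3/11

Row minima: Gate-1 → -6, Gate-2 → -1; maximin = -1.
Column maxima: Route-1 → 1, Route-2 → 3; minimax = 1.
-1 ≠ 1, so there is no saddle point; optimal play is mixed.
Let the inspector play Gate-1 with probability p. Expected payoff against Route-1: (-6)p + 1(1−p) = −7p + 1; against Route-2: 3p + (-1)(1−p) = 4p − 1.
Setting these equal: −7p + 1 = 4p − 1 ⇒ −11p = -2 ⇒ p = 2/11, and the value is (-7)·(2/11) + 1 = -3/11.
For the smuggler: with q = P(Route-1), equating Gate-1's and Gate-2's payoffs gives −9q + 3 = 2q − 1 ⇒ q = 4/11.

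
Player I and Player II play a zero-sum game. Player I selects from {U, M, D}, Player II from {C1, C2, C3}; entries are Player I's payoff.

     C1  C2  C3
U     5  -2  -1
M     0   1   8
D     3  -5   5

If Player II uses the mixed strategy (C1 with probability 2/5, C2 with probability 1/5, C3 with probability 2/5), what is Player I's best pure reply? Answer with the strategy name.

Expected payoff of U: (2/5)·5 + (1/5)·(-2) + (2/5)·(-1) = 6/5.
Expected payoff of M: (2/5)·0 + (1/5)·1 + (2/5)·8 = 17/5.
Expected payoff of D: (2/5)·3 + (1/5)·(-5) + (2/5)·5 = 11/5.
The largest is 17/5, so Player I's best response is M.

M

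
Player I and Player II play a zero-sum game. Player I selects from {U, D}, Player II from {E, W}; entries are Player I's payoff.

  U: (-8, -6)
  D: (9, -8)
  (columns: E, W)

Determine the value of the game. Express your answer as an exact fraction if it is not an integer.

Row minima: U → -8, D → -8; maximin = -8.
Column maxima: E → 9, W → -6; minimax = -6.
-8 ≠ -6, so there is no saddle point; optimal play is mixed.
Let Player I play U with probability p. Expected payoff against E: (-8)p + 9(1−p) = −17p + 9; against W: (-6)p + (-8)(1−p) = 2p − 8.
Setting these equal: −17p + 9 = 2p − 8 ⇒ −19p = -17 ⇒ p = 17/19, and the value is (-17)·(17/19) + 9 = -118/19.
For Player II: with q = P(E), equating U's and D's payoffs gives −2q − 6 = 17q − 8 ⇒ q = 2/19.

-118/19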